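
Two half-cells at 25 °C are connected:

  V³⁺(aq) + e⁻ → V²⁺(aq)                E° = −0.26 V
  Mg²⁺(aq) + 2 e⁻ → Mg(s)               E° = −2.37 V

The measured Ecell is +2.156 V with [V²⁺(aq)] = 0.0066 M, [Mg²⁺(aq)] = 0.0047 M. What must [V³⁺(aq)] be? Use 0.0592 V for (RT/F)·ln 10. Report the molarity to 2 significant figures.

The V³⁺/V²⁺ couple has the larger reduction potential, so it is the cathode: E°cell = −0.26 − (−2.37) = +2.11 V and n = 2.
Since E = E° − (0.0592/n)·log Q, log Q = n(E° − E)/0.0592 = −1.554.
The balanced reaction is 2 V³⁺(aq) + Mg(s) → 2 V²⁺(aq) + Mg²⁺(aq), so Q = ([V²⁺(aq)]^2·[Mg²⁺(aq)]) / [V³⁺(aq)]^2.
Solving for the unknown gives log [V³⁺(aq)] = −2.567, so [V³⁺(aq)] ≈ 0.0027 M.

0.0027 M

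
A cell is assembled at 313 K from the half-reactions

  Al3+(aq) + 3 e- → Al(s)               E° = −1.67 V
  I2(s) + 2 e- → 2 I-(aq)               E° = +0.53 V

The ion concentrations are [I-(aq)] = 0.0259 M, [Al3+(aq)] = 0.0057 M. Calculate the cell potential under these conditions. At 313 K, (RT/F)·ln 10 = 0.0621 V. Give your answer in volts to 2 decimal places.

+2.34 V

Since E°(I₂/I⁻) > E°(Al³⁺/Al), I₂/I⁻ serves as the cathode.
E°cell = +0.53 − (−1.67) = +2.20 V, with n = 6 electrons transferred.
The balanced reaction is 3 I2(s) + 2 Al(s) → 6 I-(aq) + 2 Al3+(aq), so Q = [I-(aq)]^6·[Al3+(aq)]^2 = 9.81×10^−15 and log Q = −14.008.
E = E° − (0.0621/n)·log Q = +2.20 − (0.0621/6)(−14.008) = +2.34 V.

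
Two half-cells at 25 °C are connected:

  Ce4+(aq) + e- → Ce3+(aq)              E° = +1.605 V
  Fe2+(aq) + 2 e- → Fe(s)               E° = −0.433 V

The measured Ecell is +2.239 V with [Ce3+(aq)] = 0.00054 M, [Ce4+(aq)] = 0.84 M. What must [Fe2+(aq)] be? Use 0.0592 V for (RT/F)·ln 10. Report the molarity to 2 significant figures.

Ce⁴⁺/Ce³⁺ is the cathode (higher E°); E°cell = +1.605 − (−0.433) = +2.038 V with n = 2.
From the Nernst equation, log Q = n(E° − E)/0.0592 = 2·(+2.038 − (+2.239))/0.0592 = −6.791.
For 2 Ce4+(aq) + Fe(s) → 2 Ce3+(aq) + Fe2+(aq), the reaction quotient is Q = ([Ce3+(aq)]^2·[Fe2+(aq)]) / [Ce4+(aq)]^2.
Solving for the unknown gives log [Fe2+(aq)] = −0.407, so [Fe2+(aq)] ≈ 0.39 M.

0.39 M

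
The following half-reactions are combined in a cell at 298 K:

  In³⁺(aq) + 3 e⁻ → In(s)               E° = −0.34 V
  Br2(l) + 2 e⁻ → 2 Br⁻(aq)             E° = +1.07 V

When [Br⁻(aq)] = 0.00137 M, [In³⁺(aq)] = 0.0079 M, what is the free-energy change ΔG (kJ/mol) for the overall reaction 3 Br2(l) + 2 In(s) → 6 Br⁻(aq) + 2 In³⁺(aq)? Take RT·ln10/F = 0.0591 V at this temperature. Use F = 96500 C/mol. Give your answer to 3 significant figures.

With Br₂/Br⁻ reduced at the cathode, E°cell = +1.07 − (−0.34) = +1.41 V and n = 6.
Here Q = [Br⁻(aq)]^6·[In³⁺(aq)]^2 = 4.13×10^−22 (log Q = −21.384), giving E = +1.41 − (0.0591/6)·(−21.384) = +1.6206 V.
ΔG = −nFE = −(6)(96500)(+1.6206) J/mol = −938 kJ/mol.

−938 kJ/mol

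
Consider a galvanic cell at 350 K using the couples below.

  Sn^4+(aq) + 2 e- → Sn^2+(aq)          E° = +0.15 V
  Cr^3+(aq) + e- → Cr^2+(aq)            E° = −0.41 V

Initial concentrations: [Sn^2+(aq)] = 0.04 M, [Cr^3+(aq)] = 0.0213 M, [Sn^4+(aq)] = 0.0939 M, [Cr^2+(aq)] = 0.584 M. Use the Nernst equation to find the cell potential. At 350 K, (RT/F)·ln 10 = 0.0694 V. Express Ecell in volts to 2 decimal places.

Since E°(Sn⁴⁺/Sn²⁺) > E°(Cr³⁺/Cr²⁺), Sn⁴⁺/Sn²⁺ serves as the cathode.
E°cell = +0.15 − (−0.41) = +0.56 V, with n = 2 electrons transferred.
For the overall reaction Sn^4+(aq) + 2 Cr^2+(aq) → Sn^2+(aq) + 2 Cr^3+(aq), Q = ([Sn^2+(aq)]·[Cr^3+(aq)]^2) / ([Sn^4+(aq)]·[Cr^2+(aq)]^2) = 0.000567, giving log Q = −3.247.
By the Nernst equation, E = +0.56 − (0.0694/2)·(−3.247) = +0.67 V.

+0.67 V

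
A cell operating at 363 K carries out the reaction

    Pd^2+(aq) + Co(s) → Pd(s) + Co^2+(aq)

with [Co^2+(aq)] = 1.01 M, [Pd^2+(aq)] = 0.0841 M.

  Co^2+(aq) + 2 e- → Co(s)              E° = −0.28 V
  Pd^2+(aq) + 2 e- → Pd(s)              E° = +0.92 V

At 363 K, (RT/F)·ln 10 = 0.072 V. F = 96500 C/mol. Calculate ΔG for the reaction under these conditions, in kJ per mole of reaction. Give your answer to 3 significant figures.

−224 kJ/mol

E°cell = +0.92 − (−0.28) = +1.20 V; the balanced reaction transfers n = 2 electrons.
Q = [Co^2+(aq)] / [Pd^2+(aq)] = 12, so log Q = 1.080 and E = +1.20 − (0.072/2)(1.080) = +1.1611 V.
ΔG = −nFE = −(2)(96500)(+1.1611) J/mol = −224 kJ/mol.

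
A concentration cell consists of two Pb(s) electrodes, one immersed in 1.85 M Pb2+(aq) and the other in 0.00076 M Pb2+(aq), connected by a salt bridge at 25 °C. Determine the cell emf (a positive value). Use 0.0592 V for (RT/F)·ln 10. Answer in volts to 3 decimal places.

For a concentration cell E°cell = 0, since both electrodes use the same couple.
The compartment with the higher Pb2+(aq) concentration (1.85 M) acts as the cathode; ions are reduced there and produced at the dilute (0.00076 M) anode.
With n = 2, Ecell = −(0.0592/2)·log([dilute]/[conc]) = −(0.0592/2)·log(0.00076/1.85) = +0.100 V.

0.100 V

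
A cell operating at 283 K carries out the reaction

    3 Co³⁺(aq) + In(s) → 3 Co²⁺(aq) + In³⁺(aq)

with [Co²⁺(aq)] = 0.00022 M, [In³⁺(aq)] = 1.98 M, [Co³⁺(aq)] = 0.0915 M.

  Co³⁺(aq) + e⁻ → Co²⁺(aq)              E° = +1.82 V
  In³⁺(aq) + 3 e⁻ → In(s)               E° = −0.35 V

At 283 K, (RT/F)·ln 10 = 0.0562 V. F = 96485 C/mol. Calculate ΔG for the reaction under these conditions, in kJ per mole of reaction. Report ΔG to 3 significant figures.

E°cell = +1.82 − (−0.35) = +2.17 V; the balanced reaction transfers n = 3 electrons.
Here Q = ([Co²⁺(aq)]^3·[In³⁺(aq)]) / [Co³⁺(aq)]^3 = 2.75×10^−8 (log Q = −7.560), giving E = +2.17 − (0.0562/3)·(−7.560) = +2.3116 V.
ΔG = −nFE = −(3)(96485)(+2.3116) J/mol = −669 kJ/mol.

−669 kJ/mol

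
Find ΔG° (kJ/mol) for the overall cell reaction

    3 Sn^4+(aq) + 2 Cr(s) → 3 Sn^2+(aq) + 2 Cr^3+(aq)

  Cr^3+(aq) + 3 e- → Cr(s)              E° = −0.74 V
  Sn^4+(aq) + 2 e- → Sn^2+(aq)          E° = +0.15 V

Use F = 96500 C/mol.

In the reaction as written Sn^4+(aq) is reduced, so the Sn⁴⁺/Sn²⁺ couple is the cathode and Cr³⁺/Cr is the anode.
E°cell = +0.15 − (−0.74) = +0.89 V; balancing electrons gives n = 6.
ΔG° = −nFE°cell = −(6)(96500)(+0.89) J/mol = −515 kJ/mol.

−515 kJ/mol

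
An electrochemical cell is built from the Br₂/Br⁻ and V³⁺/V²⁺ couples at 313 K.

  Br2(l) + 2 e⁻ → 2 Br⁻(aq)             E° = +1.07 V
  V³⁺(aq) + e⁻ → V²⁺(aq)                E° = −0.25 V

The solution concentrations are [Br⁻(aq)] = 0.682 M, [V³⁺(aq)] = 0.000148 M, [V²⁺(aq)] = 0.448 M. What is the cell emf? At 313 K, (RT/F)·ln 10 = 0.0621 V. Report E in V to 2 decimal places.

+1.55 V

The Br₂/Br⁻ couple has the more positive E°, so it is the cathode; V³⁺/V²⁺ is the anode.
The standard potential is +1.07 − (−0.25) = +1.32 V and the balanced reaction transfers n = 2 electrons.
For the overall reaction Br2(l) + 2 V²⁺(aq) → 2 Br⁻(aq) + 2 V³⁺(aq), Q = ([Br⁻(aq)]^2·[V³⁺(aq)]^2) / [V²⁺(aq)]^2 = 5.08×10^−8, giving log Q = −7.294.
By the Nernst equation, E = +1.32 − (0.0621/2)·(−7.294) = +1.55 V.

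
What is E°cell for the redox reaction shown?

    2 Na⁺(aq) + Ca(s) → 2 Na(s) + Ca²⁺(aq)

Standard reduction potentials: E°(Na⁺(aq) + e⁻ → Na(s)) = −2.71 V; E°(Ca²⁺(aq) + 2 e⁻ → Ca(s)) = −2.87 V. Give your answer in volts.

Na⁺(aq) gains electrons, so the Na⁺/Na couple is the cathode; the Ca²⁺/Ca couple is the anode.
E°cell = E°(cathode) − E°(anode) = −2.71 − (−2.87) = +0.16 V.
The positive value indicates the reaction is spontaneous as written.

+0.16 V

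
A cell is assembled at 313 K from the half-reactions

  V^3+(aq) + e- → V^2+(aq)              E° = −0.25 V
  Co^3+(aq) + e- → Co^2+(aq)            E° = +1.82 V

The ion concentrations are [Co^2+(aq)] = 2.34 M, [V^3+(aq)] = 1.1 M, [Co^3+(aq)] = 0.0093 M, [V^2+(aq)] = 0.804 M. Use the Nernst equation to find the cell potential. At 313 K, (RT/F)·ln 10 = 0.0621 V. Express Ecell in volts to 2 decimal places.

+1.91 V

The Co³⁺/Co²⁺ couple has the more positive E°, so it is the cathode; V³⁺/V²⁺ is the anode.
E°cell = E°cat − E°an = +1.82 − (−0.25) = +2.07 V; n = 1.
The balanced reaction is Co^3+(aq) + V^2+(aq) → Co^2+(aq) + V^3+(aq), so Q = ([Co^2+(aq)]·[V^3+(aq)]) / ([Co^3+(aq)]·[V^2+(aq)]) = 344 and log Q = 2.537.
E = E° − (0.0621/n)·log Q = +2.07 − (0.0621/1)(2.537) = +1.91 V.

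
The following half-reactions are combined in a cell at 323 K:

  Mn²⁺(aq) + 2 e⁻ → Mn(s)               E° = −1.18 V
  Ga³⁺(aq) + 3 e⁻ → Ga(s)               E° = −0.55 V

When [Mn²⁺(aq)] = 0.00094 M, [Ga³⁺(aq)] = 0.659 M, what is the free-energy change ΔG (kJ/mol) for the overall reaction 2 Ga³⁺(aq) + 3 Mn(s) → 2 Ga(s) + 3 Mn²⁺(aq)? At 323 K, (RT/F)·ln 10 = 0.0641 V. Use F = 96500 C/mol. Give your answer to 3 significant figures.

The standard cell potential is −0.55 − (−1.18) = +0.63 V, with n = 6 electrons in the balanced equation.
The reaction quotient is [Mn²⁺(aq)]^3 / [Ga³⁺(aq)]^2 = 1.91×10^−9; by Nernst, E = +0.63 − (0.0641/6)(−8.718) = +0.7231 V.
Then ΔG = −nFE = −6 × 96500 × +0.7231 J/mol = −419 kJ/mol.

−419 kJ/mol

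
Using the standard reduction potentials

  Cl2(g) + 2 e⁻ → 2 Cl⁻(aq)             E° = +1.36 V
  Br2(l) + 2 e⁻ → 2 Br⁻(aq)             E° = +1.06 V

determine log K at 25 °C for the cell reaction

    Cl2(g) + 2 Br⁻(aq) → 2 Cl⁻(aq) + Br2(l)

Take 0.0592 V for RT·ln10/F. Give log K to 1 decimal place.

The Cl₂/Cl⁻ couple is reduced (cathode); E°cell = +1.36 − (+1.06) = +0.30 V with n = 2.
At equilibrium E = 0, so log K = nE°cell / 0.0592 = (2)(+0.30) / 0.0592 = 10.1.

log K = 10.1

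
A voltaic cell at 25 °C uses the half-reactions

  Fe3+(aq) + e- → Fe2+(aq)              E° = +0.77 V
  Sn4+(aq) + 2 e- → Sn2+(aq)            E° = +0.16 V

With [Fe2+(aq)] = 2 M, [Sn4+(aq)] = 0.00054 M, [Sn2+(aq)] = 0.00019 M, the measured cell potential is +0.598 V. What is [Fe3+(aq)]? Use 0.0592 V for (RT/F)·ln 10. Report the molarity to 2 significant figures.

With Fe³⁺/Fe²⁺ at the cathode and Sn⁴⁺/Sn²⁺ at the anode, E°cell = +0.77 − (+0.16) = +0.61 V (n = 2).
Rearranging E = E° − (0.0592/n)·log Q gives log Q = 2(+0.61 − (+0.598))/0.0592 = 0.405.
Balancing electrons gives 2 Fe3+(aq) + Sn2+(aq) → 2 Fe2+(aq) + Sn4+(aq); thus Q = ([Fe2+(aq)]^2·[Sn4+(aq)]) / ([Fe3+(aq)]^2·[Sn2+(aq)]).
Substituting the known concentrations and solving, log [Fe3+(aq)] = 0.325 and [Fe3+(aq)] = 2.1 M.

2.1 M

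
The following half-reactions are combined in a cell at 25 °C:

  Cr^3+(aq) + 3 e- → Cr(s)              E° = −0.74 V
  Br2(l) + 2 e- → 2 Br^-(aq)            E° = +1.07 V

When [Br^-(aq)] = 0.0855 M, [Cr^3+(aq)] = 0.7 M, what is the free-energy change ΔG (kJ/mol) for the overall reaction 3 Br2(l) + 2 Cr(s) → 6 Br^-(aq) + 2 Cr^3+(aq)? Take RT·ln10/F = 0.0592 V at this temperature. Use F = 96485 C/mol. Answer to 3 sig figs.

−1090 kJ/mol

E°cell = +1.07 − (−0.74) = +1.81 V; the balanced reaction transfers n = 6 electrons.
The reaction quotient is [Br^-(aq)]^6·[Cr^3+(aq)]^2 = 1.91×10^−7; by Nernst, E = +1.81 − (0.0592/6)(−6.718) = +1.8763 V.
ΔG = −nFE = −(6)(96485)(+1.8763) J/mol = −1090 kJ/mol.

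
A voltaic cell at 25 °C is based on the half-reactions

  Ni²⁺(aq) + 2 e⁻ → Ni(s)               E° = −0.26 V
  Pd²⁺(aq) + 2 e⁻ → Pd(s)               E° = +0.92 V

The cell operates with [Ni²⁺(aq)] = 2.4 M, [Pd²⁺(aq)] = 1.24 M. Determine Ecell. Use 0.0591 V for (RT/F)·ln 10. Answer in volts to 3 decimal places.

Since E°(Pd²⁺/Pd) > E°(Ni²⁺/Ni), Pd²⁺/Pd serves as the cathode.
The standard potential is +0.92 − (−0.26) = +1.18 V and the balanced reaction transfers n = 2 electrons.
For the overall reaction Pd²⁺(aq) + Ni(s) → Pd(s) + Ni²⁺(aq), Q = [Ni²⁺(aq)] / [Pd²⁺(aq)] = 1.94, giving log Q = 0.287.
By the Nernst equation, E = +1.18 − (0.0591/2)·(0.287) = +1.172 V.

+1.172 V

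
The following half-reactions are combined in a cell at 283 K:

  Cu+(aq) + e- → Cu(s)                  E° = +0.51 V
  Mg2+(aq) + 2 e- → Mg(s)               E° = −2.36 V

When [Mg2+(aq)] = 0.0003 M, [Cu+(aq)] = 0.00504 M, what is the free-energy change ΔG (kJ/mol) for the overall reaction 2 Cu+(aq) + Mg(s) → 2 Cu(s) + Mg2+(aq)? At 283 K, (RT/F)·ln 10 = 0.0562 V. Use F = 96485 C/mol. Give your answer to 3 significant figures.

E°cell = +0.51 − (−2.36) = +2.87 V; the balanced reaction transfers n = 2 electrons.
The reaction quotient is [Mg2+(aq)] / [Cu+(aq)]^2 = 11.8; by Nernst, E = +2.87 − (0.0562/2)(1.072) = +2.8399 V.
Finally ΔG = −nFE = −(2)(96485 C/mol)(+2.8399 V) = −548 kJ/mol.

−548 kJ/mol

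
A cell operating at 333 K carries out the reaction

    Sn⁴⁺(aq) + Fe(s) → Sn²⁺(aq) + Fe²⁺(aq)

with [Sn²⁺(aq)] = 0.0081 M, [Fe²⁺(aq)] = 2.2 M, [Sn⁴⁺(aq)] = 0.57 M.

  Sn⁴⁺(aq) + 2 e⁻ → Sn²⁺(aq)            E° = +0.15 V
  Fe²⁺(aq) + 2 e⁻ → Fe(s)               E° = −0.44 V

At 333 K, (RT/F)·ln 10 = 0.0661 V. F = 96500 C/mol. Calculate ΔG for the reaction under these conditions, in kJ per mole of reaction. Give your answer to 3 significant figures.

−123 kJ/mol

The standard cell potential is +0.15 − (−0.44) = +0.59 V, with n = 2 electrons in the balanced equation.
Q = ([Sn²⁺(aq)]·[Fe²⁺(aq)]) / [Sn⁴⁺(aq)] = 0.0313, so log Q = −1.505 and E = +0.59 − (0.0661/2)(−1.505) = +0.6397 V.
ΔG = −nFE = −(2)(96500)(+0.6397) J/mol = −123 kJ/mol.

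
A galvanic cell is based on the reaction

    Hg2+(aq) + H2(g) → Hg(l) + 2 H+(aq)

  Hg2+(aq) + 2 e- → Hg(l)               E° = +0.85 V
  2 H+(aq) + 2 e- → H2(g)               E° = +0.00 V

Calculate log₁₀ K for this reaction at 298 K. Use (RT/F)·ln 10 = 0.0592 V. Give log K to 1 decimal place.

log K = 28.7

The Hg²⁺/Hg couple is reduced (cathode); E°cell = +0.85 − (+0.00) = +0.85 V with n = 2.
At equilibrium E = 0, so log K = nE°cell / 0.0592 = (2)(+0.85) / 0.0592 = 28.7.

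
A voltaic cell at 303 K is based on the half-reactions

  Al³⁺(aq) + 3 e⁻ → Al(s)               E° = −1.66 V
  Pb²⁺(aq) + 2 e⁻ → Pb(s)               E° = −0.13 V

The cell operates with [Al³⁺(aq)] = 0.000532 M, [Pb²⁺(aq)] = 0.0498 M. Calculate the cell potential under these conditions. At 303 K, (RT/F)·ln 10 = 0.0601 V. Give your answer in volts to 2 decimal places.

The Pb²⁺/Pb couple has the more positive E°, so it is the cathode; Al³⁺/Al is the anode.
The standard potential is −0.13 − (−1.66) = +1.53 V and the balanced reaction transfers n = 6 electrons.
For the overall reaction 3 Pb²⁺(aq) + 2 Al(s) → 3 Pb(s) + 2 Al³⁺(aq), Q = [Al³⁺(aq)]^2 / [Pb²⁺(aq)]^3 = 0.00229, giving log Q = −2.640.
Applying E = E° − (RT ln10/nF)·log Q gives +1.53 − (0.0601/6)(−2.640) = +1.56 V.

+1.56 V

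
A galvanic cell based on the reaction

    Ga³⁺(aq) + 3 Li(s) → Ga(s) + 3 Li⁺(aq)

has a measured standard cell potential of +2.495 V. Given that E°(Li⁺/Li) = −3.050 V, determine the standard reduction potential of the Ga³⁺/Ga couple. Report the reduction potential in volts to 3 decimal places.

−0.555 V

In the reaction as written the Ga³⁺/Ga couple is reduced (cathode) and Li⁺/Li is oxidized (anode), so E°cell = E°(Ga³⁺/Ga) − E°(Li⁺/Li).
E°(Ga³⁺/Ga) = E°cell + E°(anode) = +2.495 + (−3.050) = −0.555 V.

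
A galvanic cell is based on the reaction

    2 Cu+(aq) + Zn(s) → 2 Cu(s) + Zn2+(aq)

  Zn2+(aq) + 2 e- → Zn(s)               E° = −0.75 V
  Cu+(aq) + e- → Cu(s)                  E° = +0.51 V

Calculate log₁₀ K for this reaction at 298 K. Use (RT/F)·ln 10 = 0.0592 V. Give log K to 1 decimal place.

log K = 42.6

The Cu⁺/Cu couple is reduced (cathode); E°cell = +0.51 − (−0.75) = +1.26 V with n = 2.
At equilibrium E = 0, so log K = nE°cell / 0.0592 = (2)(+1.26) / 0.0592 = 42.6.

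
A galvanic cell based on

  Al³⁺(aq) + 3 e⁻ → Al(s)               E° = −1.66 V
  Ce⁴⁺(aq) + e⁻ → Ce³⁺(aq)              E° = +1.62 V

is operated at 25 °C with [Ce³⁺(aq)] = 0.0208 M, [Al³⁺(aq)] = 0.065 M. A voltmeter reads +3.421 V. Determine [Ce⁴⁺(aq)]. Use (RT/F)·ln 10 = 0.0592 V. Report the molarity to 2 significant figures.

2.0 M

With Ce⁴⁺/Ce³⁺ at the cathode and Al³⁺/Al at the anode, E°cell = +1.62 − (−1.66) = +3.28 V (n = 3).
From the Nernst equation, log Q = n(E° − E)/0.0592 = 3·(+3.28 − (+3.421))/0.0592 = −7.145.
Balancing electrons gives 3 Ce⁴⁺(aq) + Al(s) → 3 Ce³⁺(aq) + Al³⁺(aq); thus Q = ([Ce³⁺(aq)]^3·[Al³⁺(aq)]) / [Ce⁴⁺(aq)]^3.
Substituting the known concentrations and solving, log [Ce⁴⁺(aq)] = 0.304 and [Ce⁴⁺(aq)] = 2.0 M.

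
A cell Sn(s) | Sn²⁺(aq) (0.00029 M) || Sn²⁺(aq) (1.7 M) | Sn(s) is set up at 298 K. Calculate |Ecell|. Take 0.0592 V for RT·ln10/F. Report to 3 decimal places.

For a concentration cell E°cell = 0, since both electrodes use the same couple.
The compartment with the higher Sn²⁺(aq) concentration (1.7 M) acts as the cathode; ions are reduced there and produced at the dilute (0.00029 M) anode.
With n = 2, Ecell = −(0.0592/2)·log([dilute]/[conc]) = −(0.0592/2)·log(0.00029/1.7) = +0.112 V.

0.112 V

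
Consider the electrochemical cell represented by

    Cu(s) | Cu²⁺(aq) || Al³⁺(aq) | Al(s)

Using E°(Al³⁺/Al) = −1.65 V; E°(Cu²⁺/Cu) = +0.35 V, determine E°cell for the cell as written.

−2.00 V

By convention the left-hand electrode in cell notation is the anode (oxidation) and the right-hand electrode is the cathode (reduction).
E°cell = E°(right) − E°(left) = −1.65 − (+0.35) = −2.00 V.
The negative sign shows that, as written, the cell would require an external voltage to drive the reaction.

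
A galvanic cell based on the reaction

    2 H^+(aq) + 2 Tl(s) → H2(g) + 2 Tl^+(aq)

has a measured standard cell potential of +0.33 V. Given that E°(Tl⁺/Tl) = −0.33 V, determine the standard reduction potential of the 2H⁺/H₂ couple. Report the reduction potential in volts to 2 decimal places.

In the reaction as written the 2H⁺/H₂ couple is reduced (cathode) and Tl⁺/Tl is oxidized (anode), so E°cell = E°(2H⁺/H₂) − E°(Tl⁺/Tl).
E°(2H⁺/H₂) = E°cell + E°(anode) = +0.33 + (−0.33) = +0.00 V.

+0.00 V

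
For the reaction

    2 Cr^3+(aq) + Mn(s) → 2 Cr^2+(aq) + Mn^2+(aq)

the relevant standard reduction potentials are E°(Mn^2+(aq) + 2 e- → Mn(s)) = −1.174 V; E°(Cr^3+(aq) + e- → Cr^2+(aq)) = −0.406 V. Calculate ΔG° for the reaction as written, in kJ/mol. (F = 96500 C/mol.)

In the reaction as written Cr^3+(aq) is reduced, so the Cr³⁺/Cr²⁺ couple is the cathode and Mn²⁺/Mn is the anode.
E°cell = −0.406 − (−1.174) = +0.768 V; balancing electrons gives n = 2.
ΔG° = −nFE°cell = −(2)(96500)(+0.768) J/mol = −148 kJ/mol.

−148 kJ/mol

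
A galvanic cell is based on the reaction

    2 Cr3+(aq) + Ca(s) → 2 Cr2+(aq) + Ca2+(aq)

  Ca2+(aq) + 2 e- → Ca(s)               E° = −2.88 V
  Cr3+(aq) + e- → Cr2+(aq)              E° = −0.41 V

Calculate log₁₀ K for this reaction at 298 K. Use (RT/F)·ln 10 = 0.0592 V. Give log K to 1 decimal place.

log K = 83.4

The Cr³⁺/Cr²⁺ couple is reduced (cathode); E°cell = −0.41 − (−2.88) = +2.47 V with n = 2.
At equilibrium E = 0, so log K = nE°cell / 0.0592 = (2)(+2.47) / 0.0592 = 83.4.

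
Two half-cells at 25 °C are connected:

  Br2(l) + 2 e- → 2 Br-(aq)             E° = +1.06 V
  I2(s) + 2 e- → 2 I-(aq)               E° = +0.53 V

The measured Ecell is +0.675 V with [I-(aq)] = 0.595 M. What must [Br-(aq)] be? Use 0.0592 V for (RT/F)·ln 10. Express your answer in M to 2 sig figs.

0.0021 M

Br₂/Br⁻ is the cathode (higher E°); E°cell = +1.06 − (+0.53) = +0.53 V with n = 2.
Rearranging E = E° − (0.0592/n)·log Q gives log Q = 2(+0.53 − (+0.675))/0.0592 = −4.899.
The balanced reaction is Br2(l) + 2 I-(aq) → 2 Br-(aq) + I2(s), so Q = [Br-(aq)]^2 / [I-(aq)]^2.
Isolating [Br-(aq)] in Q = 10^{−4.899} yields log [Br-(aq)] = −2.675, i.e. 0.0021 M.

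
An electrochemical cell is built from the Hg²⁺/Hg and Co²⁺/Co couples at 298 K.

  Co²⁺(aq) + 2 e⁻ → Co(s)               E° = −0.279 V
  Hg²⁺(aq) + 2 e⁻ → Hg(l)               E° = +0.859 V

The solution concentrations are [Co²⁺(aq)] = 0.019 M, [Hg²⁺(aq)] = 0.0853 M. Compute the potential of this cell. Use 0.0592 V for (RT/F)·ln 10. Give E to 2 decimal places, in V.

+1.16 V

Hg²⁺/Hg is reduced (cathode, E° = +0.859 V) and Co²⁺/Co is oxidized (anode).
E°cell = E°cat − E°an = +0.859 − (−0.279) = +1.138 V; n = 2.
For the overall reaction Hg²⁺(aq) + Co(s) → Hg(l) + Co²⁺(aq), Q = [Co²⁺(aq)] / [Hg²⁺(aq)] = 0.223, giving log Q = −0.652.
By the Nernst equation, E = +1.138 − (0.0592/2)·(−0.652) = +1.16 V.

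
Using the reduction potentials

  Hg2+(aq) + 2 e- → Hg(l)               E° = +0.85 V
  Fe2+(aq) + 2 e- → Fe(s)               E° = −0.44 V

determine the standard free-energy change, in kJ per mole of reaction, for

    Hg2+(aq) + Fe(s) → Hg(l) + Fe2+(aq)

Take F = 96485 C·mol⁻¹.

−249 kJ/mol

In the reaction as written Hg2+(aq) is reduced, so the Hg²⁺/Hg couple is the cathode and Fe²⁺/Fe is the anode.
E°cell = +0.85 − (−0.44) = +1.29 V; balancing electrons gives n = 2.
ΔG° = −nFE°cell = −(2)(96485)(+1.29) J/mol = −249 kJ/mol.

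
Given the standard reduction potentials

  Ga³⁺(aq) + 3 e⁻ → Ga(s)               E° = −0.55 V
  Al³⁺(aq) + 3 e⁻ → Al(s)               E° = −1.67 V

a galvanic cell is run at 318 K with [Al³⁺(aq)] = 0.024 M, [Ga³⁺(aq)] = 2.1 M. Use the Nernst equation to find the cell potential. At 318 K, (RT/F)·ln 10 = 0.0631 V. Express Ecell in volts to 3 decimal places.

The Ga³⁺/Ga couple has the more positive E°, so it is the cathode; Al³⁺/Al is the anode.
E°cell = −0.55 − (−1.67) = +1.12 V, with n = 3 electrons transferred.
Balancing gives Ga³⁺(aq) + Al(s) → Ga(s) + Al³⁺(aq); hence Q = [Al³⁺(aq)] / [Ga³⁺(aq)] = 0.0114 (log Q = −1.942).
E = E° − (0.0631/n)·log Q = +1.12 − (0.0631/3)(−1.942) = +1.161 V.

+1.161 V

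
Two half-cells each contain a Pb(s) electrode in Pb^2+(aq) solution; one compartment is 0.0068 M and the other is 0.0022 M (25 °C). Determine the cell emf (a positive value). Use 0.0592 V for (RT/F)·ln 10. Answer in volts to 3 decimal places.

For a concentration cell E°cell = 0, since both electrodes use the same couple.
The compartment with the higher Pb^2+(aq) concentration (0.0068 M) acts as the cathode; ions are reduced there and produced at the dilute (0.0022 M) anode.
With n = 2, Ecell = −(0.0592/2)·log([dilute]/[conc]) = −(0.0592/2)·log(0.0022/0.0068) = +0.015 V.

0.015 V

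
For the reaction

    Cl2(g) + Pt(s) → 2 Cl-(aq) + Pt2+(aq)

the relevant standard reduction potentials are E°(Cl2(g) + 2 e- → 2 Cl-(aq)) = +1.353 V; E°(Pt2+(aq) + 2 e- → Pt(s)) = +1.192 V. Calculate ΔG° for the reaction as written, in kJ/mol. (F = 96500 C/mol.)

−31.1 kJ/mol

In the reaction as written Cl2(g) is reduced, so the Cl₂/Cl⁻ couple is the cathode and Pt²⁺/Pt is the anode.
E°cell = +1.353 − (+1.192) = +0.161 V; balancing electrons gives n = 2.
ΔG° = −nFE°cell = −(2)(96500)(+0.161) J/mol = −31.1 kJ/mol.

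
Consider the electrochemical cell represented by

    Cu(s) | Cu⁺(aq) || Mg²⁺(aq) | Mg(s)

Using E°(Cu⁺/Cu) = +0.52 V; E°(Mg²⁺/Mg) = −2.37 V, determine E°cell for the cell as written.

By convention the left-hand electrode in cell notation is the anode (oxidation) and the right-hand electrode is the cathode (reduction).
E°cell = E°(right) − E°(left) = −2.37 − (+0.52) = −2.89 V.
The negative sign shows that, as written, the cell would require an external voltage to drive the reaction.

−2.89 V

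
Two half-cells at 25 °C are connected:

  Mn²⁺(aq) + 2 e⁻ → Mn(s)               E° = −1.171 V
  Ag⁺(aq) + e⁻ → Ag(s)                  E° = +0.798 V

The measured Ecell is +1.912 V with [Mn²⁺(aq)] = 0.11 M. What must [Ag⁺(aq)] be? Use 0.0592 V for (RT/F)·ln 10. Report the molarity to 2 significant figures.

Ag⁺/Ag is the cathode (higher E°); E°cell = +0.798 − (−1.171) = +1.969 V with n = 2.
Since E = E° − (0.0592/n)·log Q, log Q = n(E° − E)/0.0592 = 1.926.
Balancing electrons gives 2 Ag⁺(aq) + Mn(s) → 2 Ag(s) + Mn²⁺(aq); thus Q = [Mn²⁺(aq)] / [Ag⁺(aq)]^2.
Isolating [Ag⁺(aq)] in Q = 10^{1.926} yields log [Ag⁺(aq)] = −1.442, i.e. 0.036 M.

0.036 M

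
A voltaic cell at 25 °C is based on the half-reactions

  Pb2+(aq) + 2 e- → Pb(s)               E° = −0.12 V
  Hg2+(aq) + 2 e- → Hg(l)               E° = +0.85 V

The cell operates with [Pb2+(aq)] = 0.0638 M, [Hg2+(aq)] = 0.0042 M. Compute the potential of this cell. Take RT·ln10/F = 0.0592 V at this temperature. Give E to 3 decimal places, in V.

The Hg²⁺/Hg couple has the more positive E°, so it is the cathode; Pb²⁺/Pb is the anode.
E°cell = +0.85 − (−0.12) = +0.97 V, with n = 2 electrons transferred.
The balanced reaction is Hg2+(aq) + Pb(s) → Hg(l) + Pb2+(aq), so Q = [Pb2+(aq)] / [Hg2+(aq)] = 15.2 and log Q = 1.182.
E = E° − (0.0592/n)·log Q = +0.97 − (0.0592/2)(1.182) = +0.935 V.

+0.935 V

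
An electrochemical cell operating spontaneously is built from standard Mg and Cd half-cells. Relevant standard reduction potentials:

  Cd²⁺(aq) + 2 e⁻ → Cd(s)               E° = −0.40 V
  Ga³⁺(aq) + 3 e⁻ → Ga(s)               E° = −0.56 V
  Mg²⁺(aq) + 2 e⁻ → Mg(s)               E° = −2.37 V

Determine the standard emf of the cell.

+1.97 V

Of the two couples in this cell, the one with the more positive reduction potential is reduced at the cathode: here that is Cd²⁺/Cd (−0.40 V); Mg²⁺/Mg (−2.37 V) is the anode.
E°cell = E°(cathode) − E°(anode) = −0.40 − (−2.37) = +1.97 V.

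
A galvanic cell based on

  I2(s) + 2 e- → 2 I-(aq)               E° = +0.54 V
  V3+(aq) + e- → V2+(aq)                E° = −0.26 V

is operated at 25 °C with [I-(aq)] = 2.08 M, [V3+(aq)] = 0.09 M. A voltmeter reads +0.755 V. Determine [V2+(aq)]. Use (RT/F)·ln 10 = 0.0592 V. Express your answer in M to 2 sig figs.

0.033 M

The I₂/I⁻ couple has the larger reduction potential, so it is the cathode: E°cell = +0.54 − (−0.26) = +0.80 V and n = 2.
From the Nernst equation, log Q = n(E° − E)/0.0592 = 2·(+0.80 − (+0.755))/0.0592 = 1.520.
The balanced reaction is I2(s) + 2 V2+(aq) → 2 I-(aq) + 2 V3+(aq), so Q = ([I-(aq)]^2·[V3+(aq)]^2) / [V2+(aq)]^2.
Isolating [V2+(aq)] in Q = 10^{1.520} yields log [V2+(aq)] = −1.488, i.e. 0.033 M.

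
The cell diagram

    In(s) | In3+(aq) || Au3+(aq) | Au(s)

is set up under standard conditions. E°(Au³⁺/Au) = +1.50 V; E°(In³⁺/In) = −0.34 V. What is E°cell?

+1.84 V

By convention the left-hand electrode in cell notation is the anode (oxidation) and the right-hand electrode is the cathode (reduction).
E°cell = E°(right) − E°(left) = +1.50 − (−0.34) = +1.84 V.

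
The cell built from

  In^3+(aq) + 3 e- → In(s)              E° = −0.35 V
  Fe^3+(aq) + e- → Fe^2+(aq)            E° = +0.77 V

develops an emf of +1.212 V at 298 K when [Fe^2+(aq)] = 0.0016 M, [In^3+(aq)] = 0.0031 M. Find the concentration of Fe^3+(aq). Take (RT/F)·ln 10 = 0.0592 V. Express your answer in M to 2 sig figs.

The Fe³⁺/Fe²⁺ couple has the larger reduction potential, so it is the cathode: E°cell = +0.77 − (−0.35) = +1.12 V and n = 3.
From the Nernst equation, log Q = n(E° − E)/0.0592 = 3·(+1.12 − (+1.212))/0.0592 = −4.662.
Balancing electrons gives 3 Fe^3+(aq) + In(s) → 3 Fe^2+(aq) + In^3+(aq); thus Q = ([Fe^2+(aq)]^3·[In^3+(aq)]) / [Fe^3+(aq)]^3.
Substituting the known concentrations and solving, log [Fe^3+(aq)] = −2.078 and [Fe^3+(aq)] = 0.0084 M.

0.0084 M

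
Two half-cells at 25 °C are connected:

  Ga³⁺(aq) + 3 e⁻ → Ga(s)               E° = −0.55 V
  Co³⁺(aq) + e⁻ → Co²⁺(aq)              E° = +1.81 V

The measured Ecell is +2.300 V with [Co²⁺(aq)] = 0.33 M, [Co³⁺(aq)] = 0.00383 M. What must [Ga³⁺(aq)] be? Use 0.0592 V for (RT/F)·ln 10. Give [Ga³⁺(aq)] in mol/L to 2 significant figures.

0.0017 M

The Co³⁺/Co²⁺ couple has the larger reduction potential, so it is the cathode: E°cell = +1.81 − (−0.55) = +2.36 V and n = 3.
Since E = E° − (0.0592/n)·log Q, log Q = n(E° − E)/0.0592 = 3.041.
Balancing electrons gives 3 Co³⁺(aq) + Ga(s) → 3 Co²⁺(aq) + Ga³⁺(aq); thus Q = ([Co²⁺(aq)]^3·[Ga³⁺(aq)]) / [Co³⁺(aq)]^3.
Substituting the known concentrations and solving, log [Ga³⁺(aq)] = −2.765 and [Ga³⁺(aq)] = 0.0017 M.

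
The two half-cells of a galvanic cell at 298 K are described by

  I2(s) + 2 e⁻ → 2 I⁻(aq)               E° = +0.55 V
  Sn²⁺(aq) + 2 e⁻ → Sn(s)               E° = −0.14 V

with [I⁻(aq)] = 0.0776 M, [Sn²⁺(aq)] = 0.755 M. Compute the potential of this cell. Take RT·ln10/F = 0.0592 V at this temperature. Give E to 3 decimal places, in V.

The I₂/I⁻ couple has the more positive E°, so it is the cathode; Sn²⁺/Sn is the anode.
The standard potential is +0.55 − (−0.14) = +0.69 V and the balanced reaction transfers n = 2 electrons.
Balancing gives I2(s) + Sn(s) → 2 I⁻(aq) + Sn²⁺(aq); hence Q = [I⁻(aq)]^2·[Sn²⁺(aq)] = 0.00455 (log Q = −2.342).
Applying E = E° − (RT ln10/nF)·log Q gives +0.69 − (0.0592/2)(−2.342) = +0.759 V.

+0.759 V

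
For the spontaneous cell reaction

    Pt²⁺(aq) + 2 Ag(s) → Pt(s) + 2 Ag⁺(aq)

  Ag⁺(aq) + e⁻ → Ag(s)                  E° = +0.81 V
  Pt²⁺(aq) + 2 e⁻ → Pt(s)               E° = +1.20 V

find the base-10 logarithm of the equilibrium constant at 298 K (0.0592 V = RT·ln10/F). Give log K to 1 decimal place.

log K = 13.2

The Pt²⁺/Pt couple is reduced (cathode); E°cell = +1.20 − (+0.81) = +0.39 V with n = 2.
At equilibrium E = 0, so log K = nE°cell / 0.0592 = (2)(+0.39) / 0.0592 = 13.2.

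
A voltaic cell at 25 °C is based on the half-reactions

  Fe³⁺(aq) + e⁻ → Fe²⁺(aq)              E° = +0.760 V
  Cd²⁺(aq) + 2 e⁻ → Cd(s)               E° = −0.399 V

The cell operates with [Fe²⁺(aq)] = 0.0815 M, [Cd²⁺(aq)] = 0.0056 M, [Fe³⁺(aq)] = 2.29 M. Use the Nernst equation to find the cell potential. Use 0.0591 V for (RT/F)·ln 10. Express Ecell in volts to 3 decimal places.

+1.311 V

Fe³⁺/Fe²⁺ is reduced (cathode, E° = +0.760 V) and Cd²⁺/Cd is oxidized (anode).
E°cell = E°cat − E°an = +0.760 − (−0.399) = +1.159 V; n = 2.
The balanced reaction is 2 Fe³⁺(aq) + Cd(s) → 2 Fe²⁺(aq) + Cd²⁺(aq), so Q = ([Fe²⁺(aq)]^2·[Cd²⁺(aq)]) / [Fe³⁺(aq)]^2 = 7.09×10^−6 and log Q = −5.149.
By the Nernst equation, E = +1.159 − (0.0591/2)·(−5.149) = +1.311 V.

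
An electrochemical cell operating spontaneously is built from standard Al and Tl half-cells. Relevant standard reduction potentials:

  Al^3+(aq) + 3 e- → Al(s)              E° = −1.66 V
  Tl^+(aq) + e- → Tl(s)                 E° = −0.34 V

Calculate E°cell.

The Tl⁺/Tl couple has the higher E°, so Tl ion is reduced (cathode) and Al is oxidized (anode).
E°cell = E°(cathode) − E°(anode) = −0.34 − (−1.66) = +1.32 V.

+1.32 V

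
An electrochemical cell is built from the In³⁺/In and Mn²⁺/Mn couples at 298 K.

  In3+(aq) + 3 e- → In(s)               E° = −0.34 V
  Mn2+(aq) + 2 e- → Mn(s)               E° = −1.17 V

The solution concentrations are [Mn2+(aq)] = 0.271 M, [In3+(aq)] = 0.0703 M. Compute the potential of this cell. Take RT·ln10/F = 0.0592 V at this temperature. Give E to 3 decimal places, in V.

Since E°(In³⁺/In) > E°(Mn²⁺/Mn), In³⁺/In serves as the cathode.
E°cell = −0.34 − (−1.17) = +0.83 V, with n = 6 electrons transferred.
Balancing gives 2 In3+(aq) + 3 Mn(s) → 2 In(s) + 3 Mn2+(aq); hence Q = [Mn2+(aq)]^3 / [In3+(aq)]^2 = 4.03 (log Q = 0.605).
E = E° − (0.0592/n)·log Q = +0.83 − (0.0592/6)(0.605) = +0.824 V.

+0.824 V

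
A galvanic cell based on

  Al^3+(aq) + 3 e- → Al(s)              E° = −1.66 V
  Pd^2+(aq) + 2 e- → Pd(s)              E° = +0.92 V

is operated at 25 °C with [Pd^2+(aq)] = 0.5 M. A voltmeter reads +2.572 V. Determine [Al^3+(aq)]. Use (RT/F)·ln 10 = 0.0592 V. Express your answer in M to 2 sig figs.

0.90 M

Pd²⁺/Pd is the cathode (higher E°); E°cell = +0.92 − (−1.66) = +2.58 V with n = 6.
Since E = E° − (0.0592/n)·log Q, log Q = n(E° − E)/0.0592 = 0.811.
Balancing electrons gives 3 Pd^2+(aq) + 2 Al(s) → 3 Pd(s) + 2 Al^3+(aq); thus Q = [Al^3+(aq)]^2 / [Pd^2+(aq)]^3.
Solving for the unknown gives log [Al^3+(aq)] = −0.046, so [Al^3+(aq)] ≈ 0.90 M.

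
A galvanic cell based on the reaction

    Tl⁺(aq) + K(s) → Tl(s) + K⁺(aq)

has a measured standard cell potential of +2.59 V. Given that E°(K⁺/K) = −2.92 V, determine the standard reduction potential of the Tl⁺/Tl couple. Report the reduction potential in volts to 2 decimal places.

−0.33 V

In the reaction as written the Tl⁺/Tl couple is reduced (cathode) and K⁺/K is oxidized (anode), so E°cell = E°(Tl⁺/Tl) − E°(K⁺/K).
E°(Tl⁺/Tl) = E°cell + E°(anode) = +2.59 + (−2.92) = −0.33 V.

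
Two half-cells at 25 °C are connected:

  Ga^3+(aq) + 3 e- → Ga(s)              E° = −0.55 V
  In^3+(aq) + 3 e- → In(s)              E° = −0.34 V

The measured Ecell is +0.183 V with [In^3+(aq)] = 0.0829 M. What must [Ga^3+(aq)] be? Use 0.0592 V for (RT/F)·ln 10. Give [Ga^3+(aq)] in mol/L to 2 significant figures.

In³⁺/In is the cathode (higher E°); E°cell = −0.34 − (−0.55) = +0.21 V with n = 3.
Since E = E° − (0.0592/n)·log Q, log Q = n(E° − E)/0.0592 = 1.368.
Balancing electrons gives In^3+(aq) + Ga(s) → In(s) + Ga^3+(aq); thus Q = [Ga^3+(aq)] / [In^3+(aq)].
Isolating [Ga^3+(aq)] in Q = 10^{1.368} yields log [Ga^3+(aq)] = 0.287, i.e. 1.9 M.

1.9 M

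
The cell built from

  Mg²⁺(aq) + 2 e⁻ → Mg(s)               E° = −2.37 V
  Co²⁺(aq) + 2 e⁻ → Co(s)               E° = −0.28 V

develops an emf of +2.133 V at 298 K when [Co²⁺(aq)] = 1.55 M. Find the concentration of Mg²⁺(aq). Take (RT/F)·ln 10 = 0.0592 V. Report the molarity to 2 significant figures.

0.055 M

Co²⁺/Co is the cathode (higher E°); E°cell = −0.28 − (−2.37) = +2.09 V with n = 2.
From the Nernst equation, log Q = n(E° − E)/0.0592 = 2·(+2.09 − (+2.133))/0.0592 = −1.453.
For Co²⁺(aq) + Mg(s) → Co(s) + Mg²⁺(aq), the reaction quotient is Q = [Mg²⁺(aq)] / [Co²⁺(aq)].
Isolating [Mg²⁺(aq)] in Q = 10^{−1.453} yields log [Mg²⁺(aq)] = −1.263, i.e. 0.055 M.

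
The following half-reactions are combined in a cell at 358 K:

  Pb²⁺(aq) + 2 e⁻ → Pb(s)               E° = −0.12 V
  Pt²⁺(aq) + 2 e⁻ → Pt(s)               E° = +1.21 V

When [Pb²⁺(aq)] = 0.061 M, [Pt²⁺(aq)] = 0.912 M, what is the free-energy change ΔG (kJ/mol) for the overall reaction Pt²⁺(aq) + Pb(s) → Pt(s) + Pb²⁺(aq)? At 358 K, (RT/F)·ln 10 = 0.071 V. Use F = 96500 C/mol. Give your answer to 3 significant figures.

−265 kJ/mol

E°cell = +1.21 − (−0.12) = +1.33 V; the balanced reaction transfers n = 2 electrons.
Here Q = [Pb²⁺(aq)] / [Pt²⁺(aq)] = 0.0669 (log Q = −1.175), giving E = +1.33 − (0.071/2)·(−1.175) = +1.3717 V.
Finally ΔG = −nFE = −(2)(96500 C/mol)(+1.3717 V) = −265 kJ/mol.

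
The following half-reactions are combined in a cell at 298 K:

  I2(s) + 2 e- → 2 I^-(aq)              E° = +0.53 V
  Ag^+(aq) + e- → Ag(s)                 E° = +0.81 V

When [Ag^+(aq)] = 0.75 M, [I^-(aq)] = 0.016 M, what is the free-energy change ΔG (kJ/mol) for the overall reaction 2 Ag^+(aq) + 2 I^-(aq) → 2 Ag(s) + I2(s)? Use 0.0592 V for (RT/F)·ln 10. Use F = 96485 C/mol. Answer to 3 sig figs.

The standard cell potential is +0.81 − (+0.53) = +0.28 V, with n = 2 electrons in the balanced equation.
Here Q = 1 / ([Ag^+(aq)]^2·[I^-(aq)]^2) = 6.94×10^3 (log Q = 3.842), giving E = +0.28 − (0.0592/2)·(3.842) = +0.1663 V.
Finally ΔG = −nFE = −(2)(96485 C/mol)(+0.1663 V) = −32.1 kJ/mol.

−32.1 kJ/mol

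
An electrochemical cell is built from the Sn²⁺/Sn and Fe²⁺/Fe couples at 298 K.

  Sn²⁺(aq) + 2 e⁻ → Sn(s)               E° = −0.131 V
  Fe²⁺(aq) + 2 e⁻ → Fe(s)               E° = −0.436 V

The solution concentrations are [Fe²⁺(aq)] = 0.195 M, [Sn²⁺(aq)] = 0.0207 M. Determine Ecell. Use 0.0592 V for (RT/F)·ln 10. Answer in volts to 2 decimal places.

Since E°(Sn²⁺/Sn) > E°(Fe²⁺/Fe), Sn²⁺/Sn serves as the cathode.
E°cell = E°cat − E°an = −0.131 − (−0.436) = +0.305 V; n = 2.
Balancing gives Sn²⁺(aq) + Fe(s) → Sn(s) + Fe²⁺(aq); hence Q = [Fe²⁺(aq)] / [Sn²⁺(aq)] = 9.42 (log Q = 0.974).
E = E° − (0.0592/n)·log Q = +0.305 − (0.0592/2)(0.974) = +0.28 V.

+0.28 V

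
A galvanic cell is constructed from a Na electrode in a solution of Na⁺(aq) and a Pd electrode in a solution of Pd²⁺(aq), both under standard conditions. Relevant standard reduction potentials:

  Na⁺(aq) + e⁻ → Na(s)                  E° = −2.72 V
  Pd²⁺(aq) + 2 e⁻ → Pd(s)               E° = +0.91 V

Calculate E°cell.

+3.63 V

Of the two couples in this cell, the one with the more positive reduction potential is reduced at the cathode: here that is Pd²⁺/Pd (+0.91 V); Na⁺/Na (−2.72 V) is the anode.
E°cell = E°(cathode) − E°(anode) = +0.91 − (−2.72) = +3.63 V.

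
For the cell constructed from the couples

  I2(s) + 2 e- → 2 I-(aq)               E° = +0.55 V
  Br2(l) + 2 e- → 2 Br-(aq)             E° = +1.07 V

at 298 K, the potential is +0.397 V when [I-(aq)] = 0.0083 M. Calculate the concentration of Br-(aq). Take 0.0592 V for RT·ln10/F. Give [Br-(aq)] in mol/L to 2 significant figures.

0.99 M

Br₂/Br⁻ is the cathode (higher E°); E°cell = +1.07 − (+0.55) = +0.52 V with n = 2.
From the Nernst equation, log Q = n(E° − E)/0.0592 = 2·(+0.52 − (+0.397))/0.0592 = 4.155.
For Br2(l) + 2 I-(aq) → 2 Br-(aq) + I2(s), the reaction quotient is Q = [Br-(aq)]^2 / [I-(aq)]^2.
Solving for the unknown gives log [Br-(aq)] = −0.003, so [Br-(aq)] ≈ 0.99 M.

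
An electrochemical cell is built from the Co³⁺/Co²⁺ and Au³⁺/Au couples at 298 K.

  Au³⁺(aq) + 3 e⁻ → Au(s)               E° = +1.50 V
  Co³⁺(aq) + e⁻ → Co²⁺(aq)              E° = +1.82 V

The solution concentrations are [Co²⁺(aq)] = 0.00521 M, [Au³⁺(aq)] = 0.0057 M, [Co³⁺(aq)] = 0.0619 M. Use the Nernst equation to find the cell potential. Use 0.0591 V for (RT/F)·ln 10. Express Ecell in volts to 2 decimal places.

+0.43 V

Co³⁺/Co²⁺ is reduced (cathode, E° = +1.82 V) and Au³⁺/Au is oxidized (anode).
E°cell = E°cat − E°an = +1.82 − (+1.50) = +0.32 V; n = 3.
Balancing gives 3 Co³⁺(aq) + Au(s) → 3 Co²⁺(aq) + Au³⁺(aq); hence Q = ([Co²⁺(aq)]^3·[Au³⁺(aq)]) / [Co³⁺(aq)]^3 = 3.4×10^−6 (log Q = −5.469).
E = E° − (0.0591/n)·log Q = +0.32 − (0.0591/3)(−5.469) = +0.43 V.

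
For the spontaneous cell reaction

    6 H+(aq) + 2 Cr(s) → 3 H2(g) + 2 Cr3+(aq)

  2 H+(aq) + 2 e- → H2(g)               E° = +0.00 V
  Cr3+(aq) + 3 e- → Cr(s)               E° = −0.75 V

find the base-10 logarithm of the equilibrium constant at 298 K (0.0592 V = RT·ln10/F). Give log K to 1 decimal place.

The 2H⁺/H₂ couple is reduced (cathode); E°cell = +0.00 − (−0.75) = +0.75 V with n = 6.
At equilibrium E = 0, so log K = nE°cell / 0.0592 = (6)(+0.75) / 0.0592 = 76.0.

log K = 76.0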